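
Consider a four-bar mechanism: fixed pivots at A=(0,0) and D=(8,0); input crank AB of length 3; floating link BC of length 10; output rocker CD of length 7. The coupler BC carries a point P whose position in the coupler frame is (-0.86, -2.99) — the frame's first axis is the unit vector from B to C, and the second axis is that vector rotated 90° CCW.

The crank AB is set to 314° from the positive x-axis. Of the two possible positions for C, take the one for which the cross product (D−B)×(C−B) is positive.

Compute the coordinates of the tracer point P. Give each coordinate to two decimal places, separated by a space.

4.39 -4.24

A=(0,0), D=(8.00,0)
B = A + 3.00·(cos314°, sin314°) = (2.0840, -2.1580)
|BD| = 6.2973
circle(B,10.00) ∩ circle(D,7.00): a=7.1980, h=6.9418
  candidates: C₊=(6.4673,6.8301) cross=43.715; C₋=(11.2250,-6.2128) cross=-43.715
  mode + wants cross > 0 → take C=(6.4673,6.8301) (cross=43.715)
ex = (C−B)/|BC| = (0.4383,0.8988); ey = (-0.8988,0.4383)
P = B + -0.86·ex + -2.99·ey = (4.3945,-4.2416)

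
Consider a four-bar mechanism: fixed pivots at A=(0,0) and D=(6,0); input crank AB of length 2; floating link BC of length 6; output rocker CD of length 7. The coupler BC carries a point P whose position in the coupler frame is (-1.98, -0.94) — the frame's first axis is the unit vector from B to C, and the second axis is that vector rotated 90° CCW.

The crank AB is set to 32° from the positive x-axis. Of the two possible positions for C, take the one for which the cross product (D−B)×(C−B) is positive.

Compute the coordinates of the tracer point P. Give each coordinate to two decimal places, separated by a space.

1.86 -1.13

A=(0,0), D=(6.00,0)
B = A + 2.00·(cos32°, sin32°) = (1.6961, 1.0598)
|BD| = 4.4325
circle(B,6.00) ∩ circle(D,7.00): a=0.7498, h=5.9530
  candidates: C₊=(3.8475,6.6608) cross=26.386; C₋=(1.0007,-4.8997) cross=-26.386
  mode + wants cross > 0 → take C=(3.8475,6.6608) (cross=26.386)
ex = (C−B)/|BC| = (0.3586,0.9335); ey = (-0.9335,0.3586)
P = B + -1.98·ex + -0.94·ey = (1.8636,-1.1256)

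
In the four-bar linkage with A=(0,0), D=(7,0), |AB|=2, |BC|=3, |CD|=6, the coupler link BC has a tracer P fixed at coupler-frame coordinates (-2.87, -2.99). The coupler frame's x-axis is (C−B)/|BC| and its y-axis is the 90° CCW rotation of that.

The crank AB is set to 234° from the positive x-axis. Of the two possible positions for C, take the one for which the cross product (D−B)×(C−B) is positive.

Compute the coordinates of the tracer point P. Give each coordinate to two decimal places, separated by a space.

-1.23 -5.76

A=(0,0), D=(7.00,0)
B = A + 2.00·(cos234°, sin234°) = (-1.1756, -1.6180)
|BD| = 8.3341
circle(B,3.00) ∩ circle(D,6.00): a=2.5472, h=1.5848
  candidates: C₊=(1.0155,0.4312) cross=13.208; C₋=(1.6309,-2.6782) cross=-13.208
  mode + wants cross > 0 → take C=(1.0155,0.4312) (cross=13.208)
ex = (C−B)/|BC| = (0.7304,0.6831); ey = (-0.6831,0.7304)
P = B + -2.87·ex + -2.99·ey = (-1.2294,-5.7622)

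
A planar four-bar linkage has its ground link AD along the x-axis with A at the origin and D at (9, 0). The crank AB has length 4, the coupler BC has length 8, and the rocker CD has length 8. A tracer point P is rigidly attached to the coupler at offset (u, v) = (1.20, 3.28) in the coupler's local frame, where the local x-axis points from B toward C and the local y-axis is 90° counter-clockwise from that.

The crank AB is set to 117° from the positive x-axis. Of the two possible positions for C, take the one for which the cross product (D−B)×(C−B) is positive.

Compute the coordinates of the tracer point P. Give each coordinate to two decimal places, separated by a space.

A=(0,0), D=(9.00,0)
B = A + 4.00·(cos117°, sin117°) = (-1.8160, 3.5640)
|BD| = 11.3880
circle(B,8.00) ∩ circle(D,8.00): a=5.6940, h=5.6194
  candidates: C₊=(5.3507,7.1192) cross=63.994; C₋=(1.8333,-3.5551) cross=-63.994
  mode + wants cross > 0 → take C=(5.3507,7.1192) (cross=63.994)
ex = (C−B)/|BC| = (0.8958,0.4444); ey = (-0.4444,0.8958)
P = B + 1.20·ex + 3.28·ey = (-2.1986,7.0356)

-2.20 7.04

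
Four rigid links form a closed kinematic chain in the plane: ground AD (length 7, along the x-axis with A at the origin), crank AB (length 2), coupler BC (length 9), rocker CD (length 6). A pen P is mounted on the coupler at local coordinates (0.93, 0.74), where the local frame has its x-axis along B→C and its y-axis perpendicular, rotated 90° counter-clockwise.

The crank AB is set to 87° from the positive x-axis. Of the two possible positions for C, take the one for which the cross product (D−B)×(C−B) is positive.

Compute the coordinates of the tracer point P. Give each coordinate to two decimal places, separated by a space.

A=(0,0), D=(7.00,0)
B = A + 2.00·(cos87°, sin87°) = (0.1047, 1.9973)
|BD| = 7.1788
circle(B,9.00) ∩ circle(D,6.00): a=6.7236, h=5.9827
  candidates: C₊=(8.2273,5.8731) cross=42.948; C₋=(4.8983,-5.6199) cross=-42.948
  mode + wants cross > 0 → take C=(8.2273,5.8731) (cross=42.948)
ex = (C−B)/|BC| = (0.9025,0.4307); ey = (-0.4307,0.9025)
P = B + 0.93·ex + 0.74·ey = (0.6253,3.0656)

0.63 3.07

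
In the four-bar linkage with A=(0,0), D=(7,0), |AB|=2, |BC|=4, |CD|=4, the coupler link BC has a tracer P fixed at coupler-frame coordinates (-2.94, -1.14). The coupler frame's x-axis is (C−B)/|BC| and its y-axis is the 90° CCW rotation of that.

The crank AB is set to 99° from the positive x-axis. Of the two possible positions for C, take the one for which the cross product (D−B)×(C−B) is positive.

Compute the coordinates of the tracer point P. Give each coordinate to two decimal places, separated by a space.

A=(0,0), D=(7.00,0)
B = A + 2.00·(cos99°, sin99°) = (-0.3129, 1.9754)
|BD| = 7.5750
circle(B,4.00) ∩ circle(D,4.00): a=3.7875, h=1.2865
  candidates: C₊=(3.6790,2.2296) cross=9.745; C₋=(3.0081,-0.2543) cross=-9.745
  mode + wants cross > 0 → take C=(3.6790,2.2296) (cross=9.745)
ex = (C−B)/|BC| = (0.9980,0.0636); ey = (-0.0636,0.9980)
P = B + -2.94·ex + -1.14·ey = (-3.1745,0.6508)

-3.17 0.65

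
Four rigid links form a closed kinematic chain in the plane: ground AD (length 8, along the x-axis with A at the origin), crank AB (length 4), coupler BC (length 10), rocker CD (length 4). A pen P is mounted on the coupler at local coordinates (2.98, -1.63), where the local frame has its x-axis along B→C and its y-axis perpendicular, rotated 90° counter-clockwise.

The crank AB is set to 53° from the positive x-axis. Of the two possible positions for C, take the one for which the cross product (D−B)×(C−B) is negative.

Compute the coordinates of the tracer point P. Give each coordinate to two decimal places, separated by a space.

A=(0,0), D=(8.00,0)
B = A + 4.00·(cos53°, sin53°) = (2.4073, 3.1945)
|BD| = 6.4408
circle(B,10.00) ∩ circle(D,4.00): a=9.7413, h=2.2597
  candidates: C₊=(11.9868,0.3252) cross=14.555; C₋=(9.7452,-3.5992) cross=-14.555
  mode - wants cross < 0 → take C=(9.7452,-3.5992) (cross=-14.555)
ex = (C−B)/|BC| = (0.7338,-0.6794); ey = (0.6794,0.7338)
P = B + 2.98·ex + -1.63·ey = (3.4866,-0.0261)

3.49 -0.03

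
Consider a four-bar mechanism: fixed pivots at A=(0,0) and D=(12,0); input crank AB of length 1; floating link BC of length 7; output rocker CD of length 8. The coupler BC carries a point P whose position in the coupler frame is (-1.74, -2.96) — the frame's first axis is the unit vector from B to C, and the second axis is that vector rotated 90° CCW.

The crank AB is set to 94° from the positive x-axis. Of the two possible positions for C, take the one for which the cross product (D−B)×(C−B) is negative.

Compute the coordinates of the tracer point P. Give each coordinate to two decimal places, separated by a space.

A=(0,0), D=(12.00,0)
B = A + 1.00·(cos94°, sin94°) = (-0.0698, 0.9976)
|BD| = 12.1109
circle(B,7.00) ∩ circle(D,8.00): a=5.4362, h=4.4100
  candidates: C₊=(5.7112,4.9448) cross=53.409; C₋=(4.9847,-3.8452) cross=-53.409
  mode - wants cross < 0 → take C=(4.9847,-3.8452) (cross=-53.409)
ex = (C−B)/|BC| = (0.7221,-0.6918); ey = (0.6918,0.7221)
P = B + -1.74·ex + -2.96·ey = (-3.3740,0.0640)

-3.37 0.06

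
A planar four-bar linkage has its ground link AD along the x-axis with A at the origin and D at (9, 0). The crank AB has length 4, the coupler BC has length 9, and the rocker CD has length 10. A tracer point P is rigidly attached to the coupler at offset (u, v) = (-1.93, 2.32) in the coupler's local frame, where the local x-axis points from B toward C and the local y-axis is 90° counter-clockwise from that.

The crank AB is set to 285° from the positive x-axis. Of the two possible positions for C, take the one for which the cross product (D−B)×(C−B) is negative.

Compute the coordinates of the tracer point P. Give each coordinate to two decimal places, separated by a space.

A=(0,0), D=(9.00,0)
B = A + 4.00·(cos285°, sin285°) = (1.0353, -3.8637)
|BD| = 8.8524
circle(B,9.00) ∩ circle(D,10.00): a=3.3530, h=8.3521
  candidates: C₊=(0.4068,5.1143) cross=73.936; C₋=(7.6974,-9.9148) cross=-73.936
  mode - wants cross < 0 → take C=(7.6974,-9.9148) (cross=-73.936)
ex = (C−B)/|BC| = (0.7402,-0.6723); ey = (0.6723,0.7402)
P = B + -1.93·ex + 2.32·ey = (1.1665,-0.8487)

1.17 -0.85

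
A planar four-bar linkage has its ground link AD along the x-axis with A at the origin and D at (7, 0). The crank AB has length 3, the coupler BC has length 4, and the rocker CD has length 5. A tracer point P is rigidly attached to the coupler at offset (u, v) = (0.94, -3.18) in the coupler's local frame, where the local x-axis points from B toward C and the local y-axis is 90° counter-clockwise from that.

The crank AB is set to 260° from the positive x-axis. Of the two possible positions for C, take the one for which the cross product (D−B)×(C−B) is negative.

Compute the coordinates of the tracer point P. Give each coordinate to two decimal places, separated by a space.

A=(0,0), D=(7.00,0)
B = A + 3.00·(cos260°, sin260°) = (-0.5209, -2.9544)
|BD| = 8.0804
circle(B,4.00) ∩ circle(D,5.00): a=3.4833, h=1.9664
  candidates: C₊=(2.0022,0.1494) cross=15.889; C₋=(3.4401,-3.5110) cross=-15.889
  mode - wants cross < 0 → take C=(3.4401,-3.5110) (cross=-15.889)
ex = (C−B)/|BC| = (0.9903,-0.1392); ey = (0.1392,0.9903)
P = B + 0.94·ex + -3.18·ey = (-0.0326,-6.2343)

-0.03 -6.23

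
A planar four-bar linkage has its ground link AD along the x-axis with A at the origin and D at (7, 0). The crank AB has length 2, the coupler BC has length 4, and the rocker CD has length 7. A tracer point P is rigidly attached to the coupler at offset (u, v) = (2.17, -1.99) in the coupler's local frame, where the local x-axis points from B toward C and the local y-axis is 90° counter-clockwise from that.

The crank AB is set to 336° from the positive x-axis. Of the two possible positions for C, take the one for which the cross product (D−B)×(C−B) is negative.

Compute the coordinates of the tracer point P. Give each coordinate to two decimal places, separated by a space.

-0.11 -3.03

A=(0,0), D=(7.00,0)
B = A + 2.00·(cos336°, sin336°) = (1.8271, -0.8135)
|BD| = 5.2365
circle(B,4.00) ∩ circle(D,7.00): a=-0.5327, h=3.9644
  candidates: C₊=(0.6850,3.0200) cross=20.759; C₋=(1.9167,-4.8125) cross=-20.759
  mode - wants cross < 0 → take C=(1.9167,-4.8125) (cross=-20.759)
ex = (C−B)/|BC| = (0.0224,-0.9997); ey = (0.9997,0.0224)
P = B + 2.17·ex + -1.99·ey = (-0.1138,-3.0275)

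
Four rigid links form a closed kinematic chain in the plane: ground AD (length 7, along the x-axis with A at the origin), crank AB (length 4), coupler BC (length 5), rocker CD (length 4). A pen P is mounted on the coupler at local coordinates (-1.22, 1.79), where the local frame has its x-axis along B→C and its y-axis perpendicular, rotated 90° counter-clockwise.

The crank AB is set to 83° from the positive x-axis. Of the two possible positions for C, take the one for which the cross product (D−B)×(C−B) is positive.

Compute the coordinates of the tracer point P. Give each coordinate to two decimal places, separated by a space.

A=(0,0), D=(7.00,0)
B = A + 4.00·(cos83°, sin83°) = (0.4875, 3.9702)
|BD| = 7.6273
circle(B,5.00) ∩ circle(D,4.00): a=4.4036, h=2.3681
  candidates: C₊=(5.4802,3.7000) cross=18.062; C₋=(3.0148,-0.3440) cross=-18.062
  mode + wants cross > 0 → take C=(5.4802,3.7000) (cross=18.062)
ex = (C−B)/|BC| = (0.9985,-0.0540); ey = (0.0540,0.9985)
P = B + -1.22·ex + 1.79·ey = (-0.6340,5.8235)

-0.63 5.82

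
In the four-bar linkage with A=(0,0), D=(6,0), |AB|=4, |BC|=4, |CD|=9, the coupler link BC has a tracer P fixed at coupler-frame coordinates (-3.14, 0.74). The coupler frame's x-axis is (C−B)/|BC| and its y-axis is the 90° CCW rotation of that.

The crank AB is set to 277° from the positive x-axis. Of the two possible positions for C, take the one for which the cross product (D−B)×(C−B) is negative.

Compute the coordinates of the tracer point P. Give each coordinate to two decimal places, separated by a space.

0.36 -0.75

A=(0,0), D=(6.00,0)
B = A + 4.00·(cos277°, sin277°) = (0.4875, -3.9702)
|BD| = 6.7934
circle(B,4.00) ∩ circle(D,9.00): a=-1.3874, h=3.7517
  candidates: C₊=(-2.8309,-1.7367) cross=25.487; C₋=(1.5543,-7.8253) cross=-25.487
  mode - wants cross < 0 → take C=(1.5543,-7.8253) (cross=-25.487)
ex = (C−B)/|BC| = (0.2667,-0.9638); ey = (0.9638,0.2667)
P = B + -3.14·ex + 0.74·ey = (0.3632,-0.7466)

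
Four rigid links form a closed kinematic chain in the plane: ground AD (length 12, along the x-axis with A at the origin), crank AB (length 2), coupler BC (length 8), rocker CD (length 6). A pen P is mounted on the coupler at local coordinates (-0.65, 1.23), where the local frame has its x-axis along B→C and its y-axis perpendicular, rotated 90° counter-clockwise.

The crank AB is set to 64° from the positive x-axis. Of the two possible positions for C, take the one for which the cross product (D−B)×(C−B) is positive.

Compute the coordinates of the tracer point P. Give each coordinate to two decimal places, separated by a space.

A=(0,0), D=(12.00,0)
B = A + 2.00·(cos64°, sin64°) = (0.8767, 1.7976)
|BD| = 11.2676
circle(B,8.00) ∩ circle(D,6.00): a=6.8763, h=4.0886
  candidates: C₊=(8.3172,4.7368) cross=46.069; C₋=(7.0127,-3.3357) cross=-46.069
  mode + wants cross > 0 → take C=(8.3172,4.7368) (cross=46.069)
ex = (C−B)/|BC| = (0.9301,0.3674); ey = (-0.3674,0.9301)
P = B + -0.65·ex + 1.23·ey = (-0.1797,2.7028)

-0.18 2.70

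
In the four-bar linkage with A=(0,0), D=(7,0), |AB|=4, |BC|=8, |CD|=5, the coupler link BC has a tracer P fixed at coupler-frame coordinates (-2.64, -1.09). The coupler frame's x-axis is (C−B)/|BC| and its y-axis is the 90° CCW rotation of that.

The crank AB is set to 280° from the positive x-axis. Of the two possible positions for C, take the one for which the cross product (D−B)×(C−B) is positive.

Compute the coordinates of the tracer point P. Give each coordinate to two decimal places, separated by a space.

A=(0,0), D=(7.00,0)
B = A + 4.00·(cos280°, sin280°) = (0.6946, -3.9392)
|BD| = 7.4348
circle(B,8.00) ∩ circle(D,5.00): a=6.3402, h=4.8787
  candidates: C₊=(3.4868,3.5577) cross=36.272; C₋=(8.6566,-4.7176) cross=-36.272
  mode + wants cross > 0 → take C=(3.4868,3.5577) (cross=36.272)
ex = (C−B)/|BC| = (0.3490,0.9371); ey = (-0.9371,0.3490)
P = B + -2.64·ex + -1.09·ey = (0.7946,-6.7936)

0.79 -6.79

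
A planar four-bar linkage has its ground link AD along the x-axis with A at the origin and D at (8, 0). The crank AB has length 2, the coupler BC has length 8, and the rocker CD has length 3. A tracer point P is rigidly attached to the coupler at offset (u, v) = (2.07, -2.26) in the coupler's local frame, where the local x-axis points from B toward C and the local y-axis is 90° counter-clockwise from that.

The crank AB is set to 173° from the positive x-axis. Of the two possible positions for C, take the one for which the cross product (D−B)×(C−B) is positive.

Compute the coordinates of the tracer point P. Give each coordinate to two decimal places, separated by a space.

0.54 -1.49

A=(0,0), D=(8.00,0)
B = A + 2.00·(cos173°, sin173°) = (-1.9851, 0.2437)
|BD| = 9.9881
circle(B,8.00) ∩ circle(D,3.00): a=7.7473, h=1.9948
  candidates: C₊=(5.8086,2.0488) cross=19.924; C₋=(5.7112,-1.9395) cross=-19.924
  mode + wants cross > 0 → take C=(5.8086,2.0488) (cross=19.924)
ex = (C−B)/|BC| = (0.9742,0.2256); ey = (-0.2256,0.9742)
P = B + 2.07·ex + -2.26·ey = (0.5415,-1.4909)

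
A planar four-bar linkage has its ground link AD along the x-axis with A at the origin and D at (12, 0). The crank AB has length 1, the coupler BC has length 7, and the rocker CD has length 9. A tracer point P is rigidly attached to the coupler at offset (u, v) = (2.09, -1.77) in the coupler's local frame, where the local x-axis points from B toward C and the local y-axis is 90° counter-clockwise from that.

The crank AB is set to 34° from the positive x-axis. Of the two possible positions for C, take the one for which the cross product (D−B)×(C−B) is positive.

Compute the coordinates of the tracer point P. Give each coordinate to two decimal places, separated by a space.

3.52 1.05

A=(0,0), D=(12.00,0)
B = A + 1.00·(cos34°, sin34°) = (0.8290, 0.5592)
|BD| = 11.1849
circle(B,7.00) ∩ circle(D,9.00): a=4.1620, h=5.6283
  candidates: C₊=(5.2672,5.9724) cross=62.952; C₋=(4.7044,-5.2702) cross=-62.952
  mode + wants cross > 0 → take C=(5.2672,5.9724) (cross=62.952)
ex = (C−B)/|BC| = (0.6340,0.7733); ey = (-0.7733,0.6340)
P = B + 2.09·ex + -1.77·ey = (3.5229,1.0532)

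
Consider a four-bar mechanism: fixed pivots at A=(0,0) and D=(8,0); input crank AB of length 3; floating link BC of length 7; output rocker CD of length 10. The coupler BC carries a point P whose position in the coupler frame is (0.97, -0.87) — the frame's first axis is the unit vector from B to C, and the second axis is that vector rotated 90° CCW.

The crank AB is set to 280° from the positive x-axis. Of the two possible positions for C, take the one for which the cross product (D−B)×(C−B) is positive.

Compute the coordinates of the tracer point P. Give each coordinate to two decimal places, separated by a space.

1.12 -1.80

A=(0,0), D=(8.00,0)
B = A + 3.00·(cos280°, sin280°) = (0.5209, -2.9544)
|BD| = 8.0414
circle(B,7.00) ∩ circle(D,10.00): a=0.8497, h=6.9482
  candidates: C₊=(-1.2416,3.8200) cross=55.874; C₋=(3.8640,-9.1046) cross=-55.874
  mode + wants cross > 0 → take C=(-1.2416,3.8200) (cross=55.874)
ex = (C−B)/|BC| = (-0.2518,0.9678); ey = (-0.9678,-0.2518)
P = B + 0.97·ex + -0.87·ey = (1.1187,-1.7966)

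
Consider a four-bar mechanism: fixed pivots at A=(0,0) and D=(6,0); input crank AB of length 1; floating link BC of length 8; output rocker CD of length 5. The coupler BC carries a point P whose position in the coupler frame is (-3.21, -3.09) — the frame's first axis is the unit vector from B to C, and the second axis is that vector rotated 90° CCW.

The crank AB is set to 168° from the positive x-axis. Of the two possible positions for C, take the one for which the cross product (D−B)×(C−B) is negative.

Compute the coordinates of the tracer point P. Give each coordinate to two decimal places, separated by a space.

-5.42 -0.10

A=(0,0), D=(6.00,0)
B = A + 1.00·(cos168°, sin168°) = (-0.9781, 0.2079)
|BD| = 6.9812
circle(B,8.00) ∩ circle(D,5.00): a=6.2838, h=4.9511
  candidates: C₊=(5.4503,4.9697) cross=34.565; C₋=(5.1554,-4.9282) cross=-34.565
  mode - wants cross < 0 → take C=(5.1554,-4.9282) (cross=-34.565)
ex = (C−B)/|BC| = (0.7667,-0.6420); ey = (0.6420,0.7667)
P = B + -3.21·ex + -3.09·ey = (-5.4231,-0.1003)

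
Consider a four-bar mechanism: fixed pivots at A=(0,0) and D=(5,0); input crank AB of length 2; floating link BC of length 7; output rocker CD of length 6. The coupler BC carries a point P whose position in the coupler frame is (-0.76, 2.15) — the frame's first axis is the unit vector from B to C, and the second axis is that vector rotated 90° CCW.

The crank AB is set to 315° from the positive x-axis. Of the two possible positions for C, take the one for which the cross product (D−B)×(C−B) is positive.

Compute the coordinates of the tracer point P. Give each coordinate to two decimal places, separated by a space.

-0.83 -1.81

A=(0,0), D=(5.00,0)
B = A + 2.00·(cos315°, sin315°) = (1.4142, -1.4142)
|BD| = 3.8546
circle(B,7.00) ∩ circle(D,6.00): a=3.6136, h=5.9952
  candidates: C₊=(2.5762,5.4887) cross=23.109; C₋=(6.9754,-5.6655) cross=-23.109
  mode + wants cross > 0 → take C=(2.5762,5.4887) (cross=23.109)
ex = (C−B)/|BC| = (0.1660,0.9861); ey = (-0.9861,0.1660)
P = B + -0.76·ex + 2.15·ey = (-0.8321,-1.8068)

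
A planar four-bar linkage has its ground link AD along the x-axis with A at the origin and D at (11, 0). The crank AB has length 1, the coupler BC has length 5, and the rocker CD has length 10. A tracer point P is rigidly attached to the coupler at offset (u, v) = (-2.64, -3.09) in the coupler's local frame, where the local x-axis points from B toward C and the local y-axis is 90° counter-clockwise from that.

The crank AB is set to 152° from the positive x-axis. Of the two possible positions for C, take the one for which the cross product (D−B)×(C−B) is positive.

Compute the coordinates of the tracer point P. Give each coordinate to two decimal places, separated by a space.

0.05 -3.49

A=(0,0), D=(11.00,0)
B = A + 1.00·(cos152°, sin152°) = (-0.8829, 0.4695)
|BD| = 11.8922
circle(B,5.00) ∩ circle(D,10.00): a=2.7928, h=4.1473
  candidates: C₊=(2.0714,4.5033) cross=49.321; C₋=(1.7439,-3.7849) cross=-49.321
  mode + wants cross > 0 → take C=(2.0714,4.5033) (cross=49.321)
ex = (C−B)/|BC| = (0.5909,0.8068); ey = (-0.8068,0.5909)
P = B + -2.64·ex + -3.09·ey = (0.0501,-3.4862)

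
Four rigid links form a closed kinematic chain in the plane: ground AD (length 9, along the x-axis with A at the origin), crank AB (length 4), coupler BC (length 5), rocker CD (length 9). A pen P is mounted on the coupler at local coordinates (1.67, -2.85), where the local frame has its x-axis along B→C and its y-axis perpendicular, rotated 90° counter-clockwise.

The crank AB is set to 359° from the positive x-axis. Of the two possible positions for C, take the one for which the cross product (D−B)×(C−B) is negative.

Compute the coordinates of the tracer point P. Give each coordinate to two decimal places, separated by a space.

0.72 0.34

A=(0,0), D=(9.00,0)
B = A + 4.00·(cos359°, sin359°) = (3.9994, -0.0698)
|BD| = 5.0011
circle(B,5.00) ∩ circle(D,9.00): a=-3.0982, h=3.9244
  candidates: C₊=(0.8467,3.8110) cross=19.626; C₋=(0.9562,-4.0371) cross=-19.626
  mode - wants cross < 0 → take C=(0.9562,-4.0371) (cross=-19.626)
ex = (C−B)/|BC| = (-0.6086,-0.7935); ey = (0.7935,-0.6086)
P = B + 1.67·ex + -2.85·ey = (0.7216,0.3397)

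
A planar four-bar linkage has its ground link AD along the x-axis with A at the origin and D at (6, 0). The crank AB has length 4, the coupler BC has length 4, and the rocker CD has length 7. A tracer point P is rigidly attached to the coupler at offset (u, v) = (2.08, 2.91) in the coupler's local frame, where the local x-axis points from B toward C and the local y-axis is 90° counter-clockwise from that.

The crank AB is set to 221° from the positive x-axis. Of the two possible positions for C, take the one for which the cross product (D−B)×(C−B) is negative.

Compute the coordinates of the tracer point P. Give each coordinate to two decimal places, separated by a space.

0.14 -0.95

A=(0,0), D=(6.00,0)
B = A + 4.00·(cos221°, sin221°) = (-3.0188, -2.6242)
|BD| = 9.3929
circle(B,4.00) ∩ circle(D,7.00): a=2.9398, h=2.7125
  candidates: C₊=(-0.9540,0.8016) cross=25.478; C₋=(0.5617,-4.4074) cross=-25.478
  mode - wants cross < 0 → take C=(0.5617,-4.4074) (cross=-25.478)
ex = (C−B)/|BC| = (0.8951,-0.4458); ey = (0.4458,0.8951)
P = B + 2.08·ex + 2.91·ey = (0.1403,-0.9466)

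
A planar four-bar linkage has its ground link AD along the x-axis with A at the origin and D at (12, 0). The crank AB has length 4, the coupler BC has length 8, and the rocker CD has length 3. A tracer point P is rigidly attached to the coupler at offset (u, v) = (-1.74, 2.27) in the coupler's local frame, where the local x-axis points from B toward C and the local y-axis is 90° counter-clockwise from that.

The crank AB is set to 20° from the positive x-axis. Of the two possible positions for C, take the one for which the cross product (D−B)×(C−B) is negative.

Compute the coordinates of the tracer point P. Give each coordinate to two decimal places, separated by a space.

3.41 4.21

A=(0,0), D=(12.00,0)
B = A + 4.00·(cos20°, sin20°) = (3.7588, 1.3681)
|BD| = 8.3540
circle(B,8.00) ∩ circle(D,3.00): a=7.4688, h=2.8664
  candidates: C₊=(11.5962,2.9727) cross=23.946; C₋=(10.6574,-2.6828) cross=-23.946
  mode - wants cross < 0 → take C=(10.6574,-2.6828) (cross=-23.946)
ex = (C−B)/|BC| = (0.8623,-0.5064); ey = (0.5064,0.8623)
P = B + -1.74·ex + 2.27·ey = (3.4078,4.2066)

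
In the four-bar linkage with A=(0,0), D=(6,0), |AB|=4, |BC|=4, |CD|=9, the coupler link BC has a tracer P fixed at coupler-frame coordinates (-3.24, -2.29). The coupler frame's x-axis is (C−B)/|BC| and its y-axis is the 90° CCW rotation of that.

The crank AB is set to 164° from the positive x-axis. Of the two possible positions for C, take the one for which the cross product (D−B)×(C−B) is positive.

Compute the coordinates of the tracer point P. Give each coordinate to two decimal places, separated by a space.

A=(0,0), D=(6.00,0)
B = A + 4.00·(cos164°, sin164°) = (-3.8450, 1.1025)
|BD| = 9.9066
circle(B,4.00) ∩ circle(D,9.00): a=1.6727, h=3.6335
  candidates: C₊=(-1.7784,4.5273) cross=35.995; C₋=(-2.5872,-2.6945) cross=-35.995
  mode + wants cross > 0 → take C=(-1.7784,4.5273) (cross=35.995)
ex = (C−B)/|BC| = (0.5167,0.8562); ey = (-0.8562,0.5167)
P = B + -3.24·ex + -2.29·ey = (-3.5584,-2.8547)

-3.56 -2.85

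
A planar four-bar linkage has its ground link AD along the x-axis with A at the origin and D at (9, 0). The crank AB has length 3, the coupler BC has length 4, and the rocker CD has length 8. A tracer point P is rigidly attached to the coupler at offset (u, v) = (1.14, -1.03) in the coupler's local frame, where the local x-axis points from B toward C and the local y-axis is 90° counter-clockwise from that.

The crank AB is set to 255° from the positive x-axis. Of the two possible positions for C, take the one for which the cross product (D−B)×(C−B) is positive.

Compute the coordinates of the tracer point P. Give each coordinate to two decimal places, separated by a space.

A=(0,0), D=(9.00,0)
B = A + 3.00·(cos255°, sin255°) = (-0.7765, -2.8978)
|BD| = 10.1969
circle(B,4.00) ∩ circle(D,8.00): a=2.7448, h=2.9097
  candidates: C₊=(1.0283,0.6720) cross=29.670; C₋=(2.6820,-4.9075) cross=-29.670
  mode + wants cross > 0 → take C=(1.0283,0.6720) (cross=29.670)
ex = (C−B)/|BC| = (0.4512,0.8924); ey = (-0.8924,0.4512)
P = B + 1.14·ex + -1.03·ey = (0.6571,-2.3451)

0.66 -2.35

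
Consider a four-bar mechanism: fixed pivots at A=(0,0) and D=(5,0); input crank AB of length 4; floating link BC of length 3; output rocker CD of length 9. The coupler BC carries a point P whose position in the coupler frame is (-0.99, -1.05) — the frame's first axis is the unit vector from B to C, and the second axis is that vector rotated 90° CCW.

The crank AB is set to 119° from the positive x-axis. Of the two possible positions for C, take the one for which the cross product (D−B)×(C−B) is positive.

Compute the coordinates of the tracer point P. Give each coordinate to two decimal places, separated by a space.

A=(0,0), D=(5.00,0)
B = A + 4.00·(cos119°, sin119°) = (-1.9392, 3.4985)
|BD| = 7.7713
circle(B,3.00) ∩ circle(D,9.00): a=-0.7468, h=2.9056
  candidates: C₊=(-1.2981,6.4292) cross=22.580; C₋=(-3.9141,1.2402) cross=-22.580
  mode + wants cross > 0 → take C=(-1.2981,6.4292) (cross=22.580)
ex = (C−B)/|BC| = (0.2137,0.9769); ey = (-0.9769,0.2137)
P = B + -0.99·ex + -1.05·ey = (-1.1251,2.3069)

-1.13 2.31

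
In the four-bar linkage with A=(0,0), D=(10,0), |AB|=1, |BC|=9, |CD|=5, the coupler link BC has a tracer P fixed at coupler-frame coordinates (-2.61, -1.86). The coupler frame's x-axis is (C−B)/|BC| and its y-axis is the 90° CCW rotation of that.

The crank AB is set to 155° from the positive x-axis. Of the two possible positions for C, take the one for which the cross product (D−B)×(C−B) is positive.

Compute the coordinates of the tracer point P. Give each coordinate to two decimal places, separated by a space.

-2.50 -2.36

A=(0,0), D=(10.00,0)
B = A + 1.00·(cos155°, sin155°) = (-0.9063, 0.4226)
|BD| = 10.9145
circle(B,9.00) ∩ circle(D,5.00): a=8.0226, h=4.0789
  candidates: C₊=(7.2683,4.1878) cross=44.519; C₋=(6.9524,-3.9638) cross=-44.519
  mode + wants cross > 0 → take C=(7.2683,4.1878) (cross=44.519)
ex = (C−B)/|BC| = (0.9083,0.4184); ey = (-0.4184,0.9083)
P = B + -2.61·ex + -1.86·ey = (-2.4988,-2.3587)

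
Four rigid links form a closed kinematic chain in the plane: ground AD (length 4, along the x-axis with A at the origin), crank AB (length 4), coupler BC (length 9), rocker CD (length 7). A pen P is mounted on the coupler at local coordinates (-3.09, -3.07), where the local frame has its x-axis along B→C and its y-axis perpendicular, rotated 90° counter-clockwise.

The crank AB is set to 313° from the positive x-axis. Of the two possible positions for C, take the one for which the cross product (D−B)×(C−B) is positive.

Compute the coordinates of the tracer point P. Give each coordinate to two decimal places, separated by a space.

6.64 -4.83

A=(0,0), D=(4.00,0)
B = A + 4.00·(cos313°, sin313°) = (2.7280, -2.9254)
|BD| = 3.1900
circle(B,9.00) ∩ circle(D,7.00): a=6.6107, h=6.1073
  candidates: C₊=(-0.2367,5.5723) cross=19.482; C₋=(10.9647,0.7017) cross=-19.482
  mode + wants cross > 0 → take C=(-0.2367,5.5723) (cross=19.482)
ex = (C−B)/|BC| = (-0.3294,0.9442); ey = (-0.9442,-0.3294)
P = B + -3.09·ex + -3.07·ey = (6.6445,-4.8316)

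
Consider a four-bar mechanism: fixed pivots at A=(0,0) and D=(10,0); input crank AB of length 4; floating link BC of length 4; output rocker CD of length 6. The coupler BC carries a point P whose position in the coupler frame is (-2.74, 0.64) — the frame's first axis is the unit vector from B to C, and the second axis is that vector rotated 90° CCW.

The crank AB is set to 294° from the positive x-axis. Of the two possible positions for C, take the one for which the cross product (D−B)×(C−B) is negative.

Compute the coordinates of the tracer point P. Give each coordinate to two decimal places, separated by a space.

-1.03 -2.72

A=(0,0), D=(10.00,0)
B = A + 4.00·(cos294°, sin294°) = (1.6269, -3.6542)
|BD| = 9.1357
circle(B,4.00) ∩ circle(D,6.00): a=3.4732, h=1.9841
  candidates: C₊=(4.0166,-0.4465) cross=18.126; C₋=(5.6039,-4.0834) cross=-18.126
  mode - wants cross < 0 → take C=(5.6039,-4.0834) (cross=-18.126)
ex = (C−B)/|BC| = (0.9942,-0.1073); ey = (0.1073,0.9942)
P = B + -2.74·ex + 0.64·ey = (-1.0286,-2.7239)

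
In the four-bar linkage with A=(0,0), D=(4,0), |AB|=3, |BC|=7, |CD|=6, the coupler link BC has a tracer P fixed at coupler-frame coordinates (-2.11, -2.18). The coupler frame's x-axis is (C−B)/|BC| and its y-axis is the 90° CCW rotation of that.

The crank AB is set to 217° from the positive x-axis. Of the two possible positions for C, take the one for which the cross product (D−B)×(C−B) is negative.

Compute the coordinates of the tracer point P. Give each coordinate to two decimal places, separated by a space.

-5.39 -2.31

A=(0,0), D=(4.00,0)
B = A + 3.00·(cos217°, sin217°) = (-2.3959, -1.8054)
|BD| = 6.6458
circle(B,7.00) ∩ circle(D,6.00): a=4.3010, h=5.5228
  candidates: C₊=(0.2430,4.6781) cross=36.704; C₋=(3.2437,-5.9521) cross=-36.704
  mode - wants cross < 0 → take C=(3.2437,-5.9521) (cross=-36.704)
ex = (C−B)/|BC| = (0.8057,-0.5924); ey = (0.5924,0.8057)
P = B + -2.11·ex + -2.18·ey = (-5.3872,-2.3118)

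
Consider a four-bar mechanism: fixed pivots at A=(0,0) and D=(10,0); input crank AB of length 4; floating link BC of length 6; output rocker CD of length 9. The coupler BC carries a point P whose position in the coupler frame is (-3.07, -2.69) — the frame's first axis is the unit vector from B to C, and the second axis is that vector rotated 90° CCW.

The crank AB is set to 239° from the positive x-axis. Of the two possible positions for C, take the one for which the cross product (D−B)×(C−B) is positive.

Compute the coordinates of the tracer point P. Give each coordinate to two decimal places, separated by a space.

-1.43 -7.46

A=(0,0), D=(10.00,0)
B = A + 4.00·(cos239°, sin239°) = (-2.0602, -3.4287)
|BD| = 12.5381
circle(B,6.00) ∩ circle(D,9.00): a=4.4745, h=3.9974
  candidates: C₊=(1.1507,1.6399) cross=50.119; C₋=(3.3369,-6.0501) cross=-50.119
  mode + wants cross > 0 → take C=(1.1507,1.6399) (cross=50.119)
ex = (C−B)/|BC| = (0.5351,0.8448); ey = (-0.8448,0.5351)
P = B + -3.07·ex + -2.69·ey = (-1.4306,-7.4616)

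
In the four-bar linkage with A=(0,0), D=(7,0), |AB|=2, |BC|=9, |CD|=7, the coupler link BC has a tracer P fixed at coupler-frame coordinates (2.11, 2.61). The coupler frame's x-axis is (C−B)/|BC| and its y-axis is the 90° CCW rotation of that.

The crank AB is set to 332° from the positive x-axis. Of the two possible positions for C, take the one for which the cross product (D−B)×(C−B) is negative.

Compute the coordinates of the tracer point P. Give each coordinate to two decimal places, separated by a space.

5.07 -0.34

A=(0,0), D=(7.00,0)
B = A + 2.00·(cos332°, sin332°) = (1.7659, -0.9389)
|BD| = 5.3177
circle(B,9.00) ∩ circle(D,7.00): a=5.6677, h=6.9912
  candidates: C₊=(6.1101,6.9432) cross=37.177; C₋=(8.5790,-6.8196) cross=-37.177
  mode - wants cross < 0 → take C=(8.5790,-6.8196) (cross=-37.177)
ex = (C−B)/|BC| = (0.7570,-0.6534); ey = (0.6534,0.7570)
P = B + 2.11·ex + 2.61·ey = (5.0686,-0.3418)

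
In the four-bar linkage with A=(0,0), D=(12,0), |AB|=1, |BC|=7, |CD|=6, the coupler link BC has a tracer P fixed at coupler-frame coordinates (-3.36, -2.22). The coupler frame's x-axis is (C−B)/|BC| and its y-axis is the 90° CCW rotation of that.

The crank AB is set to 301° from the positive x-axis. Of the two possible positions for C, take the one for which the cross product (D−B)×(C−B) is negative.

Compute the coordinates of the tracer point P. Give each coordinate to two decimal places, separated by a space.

A=(0,0), D=(12.00,0)
B = A + 1.00·(cos301°, sin301°) = (0.5150, -0.8572)
|BD| = 11.5169
circle(B,7.00) ∩ circle(D,6.00): a=6.3228, h=3.0036
  candidates: C₊=(6.5968,2.6087) cross=34.592; C₋=(7.0439,-3.3819) cross=-34.592
  mode - wants cross < 0 → take C=(7.0439,-3.3819) (cross=-34.592)
ex = (C−B)/|BC| = (0.9327,-0.3607); ey = (0.3607,0.9327)
P = B + -3.36·ex + -2.22·ey = (-3.4195,-1.7159)

-3.42 -1.72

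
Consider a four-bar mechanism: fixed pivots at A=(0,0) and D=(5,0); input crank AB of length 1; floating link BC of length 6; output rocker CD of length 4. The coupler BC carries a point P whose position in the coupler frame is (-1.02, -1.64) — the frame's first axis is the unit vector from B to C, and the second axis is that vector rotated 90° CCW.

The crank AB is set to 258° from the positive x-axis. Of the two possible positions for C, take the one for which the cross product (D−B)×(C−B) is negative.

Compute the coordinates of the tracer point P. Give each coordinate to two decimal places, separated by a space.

-1.92 -1.88

A=(0,0), D=(5.00,0)
B = A + 1.00·(cos258°, sin258°) = (-0.2079, -0.9781)
|BD| = 5.2990
circle(B,6.00) ∩ circle(D,4.00): a=4.5366, h=3.9267
  candidates: C₊=(3.5259,3.7185) cross=20.807; C₋=(4.9756,-3.9999) cross=-20.807
  mode - wants cross < 0 → take C=(4.9756,-3.9999) (cross=-20.807)
ex = (C−B)/|BC| = (0.8639,-0.5036); ey = (0.5036,0.8639)
P = B + -1.02·ex + -1.64·ey = (-1.9151,-1.8813)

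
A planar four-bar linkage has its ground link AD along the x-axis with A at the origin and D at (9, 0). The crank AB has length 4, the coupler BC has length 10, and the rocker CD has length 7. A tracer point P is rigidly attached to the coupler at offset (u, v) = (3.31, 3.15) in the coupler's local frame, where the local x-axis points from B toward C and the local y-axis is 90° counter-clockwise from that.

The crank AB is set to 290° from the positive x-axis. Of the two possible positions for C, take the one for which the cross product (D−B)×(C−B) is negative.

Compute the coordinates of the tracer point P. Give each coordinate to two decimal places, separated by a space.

5.47 -1.74

A=(0,0), D=(9.00,0)
B = A + 4.00·(cos290°, sin290°) = (1.3681, -3.7588)
|BD| = 8.5073
circle(B,10.00) ∩ circle(D,7.00): a=7.2511, h=6.8864
  candidates: C₊=(4.8304,5.6227) cross=58.584; C₋=(10.9156,-6.7328) cross=-58.584
  mode - wants cross < 0 → take C=(10.9156,-6.7328) (cross=-58.584)
ex = (C−B)/|BC| = (0.9548,-0.2974); ey = (0.2974,0.9548)
P = B + 3.31·ex + 3.15·ey = (5.4651,-1.7357)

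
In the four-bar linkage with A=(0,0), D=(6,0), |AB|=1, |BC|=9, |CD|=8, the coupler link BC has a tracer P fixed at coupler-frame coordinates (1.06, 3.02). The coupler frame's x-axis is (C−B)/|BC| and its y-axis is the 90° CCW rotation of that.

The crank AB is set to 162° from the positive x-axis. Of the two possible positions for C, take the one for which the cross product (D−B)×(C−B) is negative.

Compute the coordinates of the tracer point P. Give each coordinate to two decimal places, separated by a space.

A=(0,0), D=(6.00,0)
B = A + 1.00·(cos162°, sin162°) = (-0.9511, 0.3090)
|BD| = 6.9579
circle(B,9.00) ∩ circle(D,8.00): a=4.7006, h=7.6749
  candidates: C₊=(4.0858,7.7676) cross=53.402; C₋=(3.4040,-7.5671) cross=-53.402
  mode - wants cross < 0 → take C=(3.4040,-7.5671) (cross=-53.402)
ex = (C−B)/|BC| = (0.4839,-0.8751); ey = (0.8751,0.4839)
P = B + 1.06·ex + 3.02·ey = (2.2048,0.8428)

2.20 0.84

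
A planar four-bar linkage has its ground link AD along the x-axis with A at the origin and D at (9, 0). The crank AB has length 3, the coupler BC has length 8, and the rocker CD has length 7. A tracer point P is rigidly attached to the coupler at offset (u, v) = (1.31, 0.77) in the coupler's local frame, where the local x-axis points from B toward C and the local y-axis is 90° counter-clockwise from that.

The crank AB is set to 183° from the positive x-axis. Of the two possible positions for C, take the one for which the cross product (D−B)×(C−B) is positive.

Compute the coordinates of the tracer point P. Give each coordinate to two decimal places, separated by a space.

A=(0,0), D=(9.00,0)
B = A + 3.00·(cos183°, sin183°) = (-2.9959, -0.1570)
|BD| = 11.9969
circle(B,8.00) ∩ circle(D,7.00): a=6.6236, h=4.4864
  candidates: C₊=(3.5684,4.4157) cross=53.823; C₋=(3.6859,-4.5563) cross=-53.823
  mode + wants cross > 0 → take C=(3.5684,4.4157) (cross=53.823)
ex = (C−B)/|BC| = (0.8205,0.5716); ey = (-0.5716,0.8205)
P = B + 1.31·ex + 0.77·ey = (-2.3611,1.2236)

-2.36 1.22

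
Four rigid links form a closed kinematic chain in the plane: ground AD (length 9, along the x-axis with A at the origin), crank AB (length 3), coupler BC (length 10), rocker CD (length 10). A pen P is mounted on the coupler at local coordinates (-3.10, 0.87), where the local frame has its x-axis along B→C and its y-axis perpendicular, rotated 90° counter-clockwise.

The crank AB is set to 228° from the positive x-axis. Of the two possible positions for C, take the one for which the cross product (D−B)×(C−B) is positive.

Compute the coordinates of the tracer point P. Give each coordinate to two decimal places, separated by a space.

A=(0,0), D=(9.00,0)
B = A + 3.00·(cos228°, sin228°) = (-2.0074, -2.2294)
|BD| = 11.2309
circle(B,10.00) ∩ circle(D,10.00): a=5.6154, h=8.2745
  candidates: C₊=(1.8537,6.9951) cross=92.930; C₋=(5.1389,-9.2245) cross=-92.930
  mode + wants cross > 0 → take C=(1.8537,6.9951) (cross=92.930)
ex = (C−B)/|BC| = (0.3861,0.9225); ey = (-0.9225,0.3861)
P = B + -3.10·ex + 0.87·ey = (-4.0069,-4.7531)

-4.01 -4.75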